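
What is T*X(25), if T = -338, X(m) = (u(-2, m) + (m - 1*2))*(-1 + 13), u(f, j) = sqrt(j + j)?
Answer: -93288 - 20280*sqrt(2) ≈ -1.2197e+5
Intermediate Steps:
u(f, j) = sqrt(2)*sqrt(j) (u(f, j) = sqrt(2*j) = sqrt(2)*sqrt(j))
X(m) = -24 + 12*m + 12*sqrt(2)*sqrt(m) (X(m) = (sqrt(2)*sqrt(m) + (m - 1*2))*(-1 + 13) = (sqrt(2)*sqrt(m) + (m - 2))*12 = (sqrt(2)*sqrt(m) + (-2 + m))*12 = (-2 + m + sqrt(2)*sqrt(m))*12 = -24 + 12*m + 12*sqrt(2)*sqrt(m))
T*X(25) = -338*(-24 + 12*25 + 12*sqrt(2)*sqrt(25)) = -338*(-24 + 300 + 12*sqrt(2)*5) = -338*(-24 + 300 + 60*sqrt(2)) = -338*(276 + 60*sqrt(2)) = -93288 - 20280*sqrt(2)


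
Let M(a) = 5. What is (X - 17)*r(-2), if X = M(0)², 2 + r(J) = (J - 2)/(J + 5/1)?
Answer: -80/3 ≈ -26.667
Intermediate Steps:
r(J) = -2 + (-2 + J)/(5 + J) (r(J) = -2 + (J - 2)/(J + 5/1) = -2 + (-2 + J)/(J + 5*1) = -2 + (-2 + J)/(J + 5) = -2 + (-2 + J)/(5 + J))
X = 25 (X = 5² = 25)
(X - 17)*r(-2) = (25 - 17)*((-12 - 1*(-2))/(5 - 2)) = 8*((-12 + 2)/3) = 8*((⅓)*(-10)) = 8*(-10/3) = -80/3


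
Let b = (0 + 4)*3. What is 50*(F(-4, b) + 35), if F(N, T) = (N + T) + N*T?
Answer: -250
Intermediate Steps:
b = 12 (b = 4*3 = 12)
F(N, T) = N + T + N*T
50*(F(-4, b) + 35) = 50*((-4 + 12 - 4*12) + 35) = 50*((-4 + 12 - 48) + 35) = 50*(-40 + 35) = 50*(-5) = -250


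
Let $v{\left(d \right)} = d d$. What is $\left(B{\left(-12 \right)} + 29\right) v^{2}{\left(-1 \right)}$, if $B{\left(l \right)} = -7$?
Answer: $22$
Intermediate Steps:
$v{\left(d \right)} = d^{2}$
$\left(B{\left(-12 \right)} + 29\right) v^{2}{\left(-1 \right)} = \left(-7 + 29\right) \left(\left(-1\right)^{2}\right)^{2} = 22 \cdot 1^{2} = 22 \cdot 1 = 22$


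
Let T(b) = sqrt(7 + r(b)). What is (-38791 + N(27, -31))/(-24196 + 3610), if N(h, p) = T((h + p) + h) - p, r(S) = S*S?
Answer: 6460/3431 - sqrt(134)/10293 ≈ 1.8817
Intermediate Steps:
r(S) = S**2
T(b) = sqrt(7 + b**2)
N(h, p) = sqrt(7 + (p + 2*h)**2) - p (N(h, p) = sqrt(7 + ((h + p) + h)**2) - p = sqrt(7 + (p + 2*h)**2) - p)
(-38791 + N(27, -31))/(-24196 + 3610) = (-38791 + (sqrt(7 + (-31 + 2*27)**2) - 1*(-31)))/(-24196 + 3610) = (-38791 + (sqrt(7 + (-31 + 54)**2) + 31))/(-20586) = (-38791 + (sqrt(7 + 23**2) + 31))*(-1/20586) = (-38791 + (sqrt(7 + 529) + 31))*(-1/20586) = (-38791 + (sqrt(536) + 31))*(-1/20586) = (-38791 + (2*sqrt(134) + 31))*(-1/20586) = (-38791 + (31 + 2*sqrt(134)))*(-1/20586) = (-38760 + 2*sqrt(134))*(-1/20586) = 6460/3431 - sqrt(134)/10293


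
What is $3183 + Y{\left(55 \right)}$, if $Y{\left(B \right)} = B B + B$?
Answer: $6263$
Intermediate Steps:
$Y{\left(B \right)} = B + B^{2}$ ($Y{\left(B \right)} = B^{2} + B = B + B^{2}$)
$3183 + Y{\left(55 \right)} = 3183 + 55 \left(1 + 55\right) = 3183 + 55 \cdot 56 = 3183 + 3080 = 6263$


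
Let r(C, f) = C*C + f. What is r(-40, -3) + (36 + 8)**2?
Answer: 3533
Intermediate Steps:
r(C, f) = f + C**2 (r(C, f) = C**2 + f = f + C**2)
r(-40, -3) + (36 + 8)**2 = (-3 + (-40)**2) + (36 + 8)**2 = (-3 + 1600) + 44**2 = 1597 + 1936 = 3533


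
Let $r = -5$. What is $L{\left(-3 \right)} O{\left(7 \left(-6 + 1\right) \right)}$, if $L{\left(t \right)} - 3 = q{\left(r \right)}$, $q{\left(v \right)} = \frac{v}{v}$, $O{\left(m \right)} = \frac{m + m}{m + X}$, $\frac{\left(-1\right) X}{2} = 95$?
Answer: $\frac{56}{45} \approx 1.2444$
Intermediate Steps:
$X = -190$ ($X = \left(-2\right) 95 = -190$)
$O{\left(m \right)} = \frac{2 m}{-190 + m}$ ($O{\left(m \right)} = \frac{m + m}{m - 190} = \frac{2 m}{-190 + m}$)
$q{\left(v \right)} = 1$
$L{\left(t \right)} = 4$ ($L{\left(t \right)} = 3 + 1 = 4$)
$L{\left(-3 \right)} O{\left(7 \left(-6 + 1\right) \right)} = 4 \frac{2 \cdot 7 \left(-6 + 1\right)}{-190 + 7 \left(-6 + 1\right)} = 4 \frac{2 \cdot 7 \left(-5\right)}{-190 + 7 \left(-5\right)} = 4 \cdot 2 \left(-35\right) \frac{1}{-190 - 35} = 4 \cdot 2 \left(-35\right) \frac{1}{-225} = 4 \cdot 2 \left(-35\right) \left(- \frac{1}{225}\right) = 4 \cdot \frac{14}{45} = \frac{56}{45}$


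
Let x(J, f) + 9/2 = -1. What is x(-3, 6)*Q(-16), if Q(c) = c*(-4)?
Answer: -352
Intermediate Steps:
x(J, f) = -11/2 (x(J, f) = -9/2 - 1 = -11/2)
Q(c) = -4*c
x(-3, 6)*Q(-16) = -(-22)*(-16) = -11/2*64 = -352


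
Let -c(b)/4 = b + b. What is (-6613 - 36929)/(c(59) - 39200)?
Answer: 2419/2204 ≈ 1.0975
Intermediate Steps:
c(b) = -8*b (c(b) = -4*(b + b) = -8*b)
(-6613 - 36929)/(c(59) - 39200) = (-6613 - 36929)/(-8*59 - 39200) = -43542/(-472 - 39200) = -43542/(-39672) = -43542*(-1/39672) = 2419/2204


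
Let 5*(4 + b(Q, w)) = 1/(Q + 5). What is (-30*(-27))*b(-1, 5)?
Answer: -6399/2 ≈ -3199.5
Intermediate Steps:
b(Q, w) = -4 + 1/(5*(5 + Q)) (b(Q, w) = -4 + 1/(5*(Q + 5)) = -4 + 1/(5*(5 + Q)))
(-30*(-27))*b(-1, 5) = (-30*(-27))*((-99 - 20*(-1))/(5*(5 - 1))) = 810*((⅕)*(-99 + 20)/4) = 810*((⅕)*(¼)*(-79)) = 810*(-79/20) = -6399/2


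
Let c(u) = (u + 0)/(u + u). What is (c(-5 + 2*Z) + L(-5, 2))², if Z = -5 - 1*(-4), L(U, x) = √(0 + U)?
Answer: -19/4 + I*√5 ≈ -4.75 + 2.2361*I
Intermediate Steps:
L(U, x) = √U
Z = -1 (Z = -5 + 4 = -1)
c(u) = ½ (c(u) = u/((2*u)) = u*(1/(2*u)) = ½)
(c(-5 + 2*Z) + L(-5, 2))² = (½ + √(-5))² = (½ + I*√5)²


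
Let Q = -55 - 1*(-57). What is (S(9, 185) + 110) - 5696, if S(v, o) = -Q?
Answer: -5588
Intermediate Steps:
Q = 2 (Q = -55 + 57 = 2)
S(v, o) = -2 (S(v, o) = -1*2 = -2)
(S(9, 185) + 110) - 5696 = (-2 + 110) - 5696 = 108 - 5696 = -5588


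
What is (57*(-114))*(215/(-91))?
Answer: 1397070/91 ≈ 15352.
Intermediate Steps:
(57*(-114))*(215/(-91)) = -1397070*(-1)/91 = -6498*(-215/91) = 1397070/91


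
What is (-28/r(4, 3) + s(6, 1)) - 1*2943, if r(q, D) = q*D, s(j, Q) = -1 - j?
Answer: -8857/3 ≈ -2952.3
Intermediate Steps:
r(q, D) = D*q
(-28/r(4, 3) + s(6, 1)) - 1*2943 = (-28/(3*4) + (-1 - 1*6)) - 1*2943 = (-28/12 + (-1 - 6)) - 2943 = ((1/12)*(-28) - 7) - 2943 = (-7/3 - 7) - 2943 = -28/3 - 2943 = -8857/3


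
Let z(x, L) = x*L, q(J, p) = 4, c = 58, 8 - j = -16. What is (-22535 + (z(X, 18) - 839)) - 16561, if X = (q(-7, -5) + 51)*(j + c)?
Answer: 41245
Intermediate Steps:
j = 24 (j = 8 - 1*(-16) = 8 + 16 = 24)
X = 4510 (X = (4 + 51)*(24 + 58) = 55*82 = 4510)
z(x, L) = L*x
(-22535 + (z(X, 18) - 839)) - 16561 = (-22535 + (18*4510 - 839)) - 16561 = (-22535 + (81180 - 839)) - 16561 = (-22535 + 80341) - 16561 = 57806 - 16561 = 41245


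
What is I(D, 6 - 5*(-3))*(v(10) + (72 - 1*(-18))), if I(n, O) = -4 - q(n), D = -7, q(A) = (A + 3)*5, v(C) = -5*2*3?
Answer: 960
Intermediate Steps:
v(C) = -30 (v(C) = -10*3 = -30)
q(A) = 15 + 5*A (q(A) = (3 + A)*5 = 15 + 5*A)
I(n, O) = -19 - 5*n (I(n, O) = -4 - (15 + 5*n) = -4 + (-15 - 5*n) = -19 - 5*n)
I(D, 6 - 5*(-3))*(v(10) + (72 - 1*(-18))) = (-19 - 5*(-7))*(-30 + (72 - 1*(-18))) = (-19 + 35)*(-30 + (72 + 18)) = 16*(-30 + 90) = 16*60 = 960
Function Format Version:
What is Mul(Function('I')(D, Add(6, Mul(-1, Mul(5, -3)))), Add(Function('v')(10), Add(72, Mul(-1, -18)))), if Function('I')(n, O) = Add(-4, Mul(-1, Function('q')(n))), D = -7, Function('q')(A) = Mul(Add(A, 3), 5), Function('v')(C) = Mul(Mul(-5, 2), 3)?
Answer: 960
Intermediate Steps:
Function('v')(C) = -30 (Function('v')(C) = Mul(-10, 3) = -30)
Function('q')(A) = Add(15, Mul(5, A)) (Function('q')(A) = Mul(Add(3, A), 5) = Add(15, Mul(5, A)))
Function('I')(n, O) = Add(-19, Mul(-5, n)) (Function('I')(n, O) = Add(-4, Mul(-1, Add(15, Mul(5, n)))) = Add(-4, Add(-15, Mul(-5, n))) = Add(-19, Mul(-5, n)))
Mul(Function('I')(D, Add(6, Mul(-1, Mul(5, -3)))), Add(Function('v')(10), Add(72, Mul(-1, -18)))) = Mul(Add(-19, Mul(-5, -7)), Add(-30, Add(72, Mul(-1, -18)))) = Mul(Add(-19, 35), Add(-30, Add(72, 18))) = Mul(16, Add(-30, 90)) = Mul(16, 60) = 960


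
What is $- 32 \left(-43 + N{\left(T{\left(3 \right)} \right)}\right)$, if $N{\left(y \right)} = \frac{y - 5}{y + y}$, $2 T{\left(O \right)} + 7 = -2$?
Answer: $\frac{12080}{9} \approx 1342.2$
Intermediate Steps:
$T{\left(O \right)} = - \frac{9}{2}$ ($T{\left(O \right)} = - \frac{7}{2} + \frac{1}{2} \left(-2\right) = - \frac{7}{2} - 1 = - \frac{9}{2}$)
$N{\left(y \right)} = \frac{-5 + y}{2 y}$
$- 32 \left(-43 + N{\left(T{\left(3 \right)} \right)}\right) = - 32 \left(-43 + \frac{-5 - \frac{9}{2}}{2 \left(- \frac{9}{2}\right)}\right) = - 32 \left(-43 + \frac{1}{2} \left(- \frac{2}{9}\right) \left(- \frac{19}{2}\right)\right) = - 32 \left(-43 + \frac{19}{18}\right) = \left(-32\right) \left(- \frac{755}{18}\right) = \frac{12080}{9}$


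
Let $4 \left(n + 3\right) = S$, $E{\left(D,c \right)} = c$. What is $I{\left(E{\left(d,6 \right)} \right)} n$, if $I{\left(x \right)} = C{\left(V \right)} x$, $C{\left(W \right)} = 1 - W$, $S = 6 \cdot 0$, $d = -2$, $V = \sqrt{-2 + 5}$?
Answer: $-18 + 18 \sqrt{3} \approx 13.177$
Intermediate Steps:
$V = \sqrt{3} \approx 1.732$
$S = 0$
$n = -3$ ($n = -3 + \frac{1}{4} \cdot 0 = -3 + 0 = -3$)
$I{\left(x \right)} = x \left(1 - \sqrt{3}\right)$ ($I{\left(x \right)} = \left(1 - \sqrt{3}\right) x = x \left(1 - \sqrt{3}\right)$)
$I{\left(E{\left(d,6 \right)} \right)} n = 6 \left(1 - \sqrt{3}\right) \left(-3\right) = \left(6 - 6 \sqrt{3}\right) \left(-3\right) = -18 + 18 \sqrt{3}$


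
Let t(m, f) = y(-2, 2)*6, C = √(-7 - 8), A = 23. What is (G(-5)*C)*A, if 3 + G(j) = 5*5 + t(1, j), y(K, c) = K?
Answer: 230*I*√15 ≈ 890.79*I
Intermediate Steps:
C = I*√15 (C = √(-15) = I*√15 ≈ 3.873*I)
t(m, f) = -12 (t(m, f) = -2*6 = -12)
G(j) = 10 (G(j) = -3 + (5*5 - 12) = -3 + (25 - 12) = -3 + 13 = 10)
(G(-5)*C)*A = (10*(I*√15))*23 = (10*I*√15)*23 = 230*I*√15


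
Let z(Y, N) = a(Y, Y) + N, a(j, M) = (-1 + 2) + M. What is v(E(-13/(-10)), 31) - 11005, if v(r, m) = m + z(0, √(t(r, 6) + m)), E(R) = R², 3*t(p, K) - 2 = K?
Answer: -10973 + √303/3 ≈ -10967.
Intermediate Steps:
a(j, M) = 1 + M
t(p, K) = ⅔ + K/3
z(Y, N) = 1 + N + Y (z(Y, N) = (1 + Y) + N = 1 + N + Y)
v(r, m) = 1 + m + √(8/3 + m) (v(r, m) = m + (1 + √((⅔ + (⅓)*6) + m) + 0) = m + (1 + √((⅔ + 2) + m) + 0) = m + (1 + √(8/3 + m) + 0) = m + (1 + √(8/3 + m)) = 1 + m + √(8/3 + m))
v(E(-13/(-10)), 31) - 11005 = (1 + 31 + √(24 + 9*31)/3) - 11005 = (1 + 31 + √(24 + 279)/3) - 11005 = (1 + 31 + √303/3) - 11005 = (32 + √303/3) - 11005 = -10973 + √303/3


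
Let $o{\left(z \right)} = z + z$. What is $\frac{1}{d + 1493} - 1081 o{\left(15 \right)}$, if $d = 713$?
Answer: $- \frac{71540579}{2206} \approx -32430.0$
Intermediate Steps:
$o{\left(z \right)} = 2 z$
$\frac{1}{d + 1493} - 1081 o{\left(15 \right)} = \frac{1}{713 + 1493} - 1081 \cdot 2 \cdot 15 = \frac{1}{2206} - 32430 = - \frac{71540579}{2206}$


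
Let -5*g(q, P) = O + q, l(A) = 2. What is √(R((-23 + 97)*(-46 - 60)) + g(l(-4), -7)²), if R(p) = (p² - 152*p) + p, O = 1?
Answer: 17*√5424981/5 ≈ 7919.1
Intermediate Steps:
g(q, P) = -⅕ - q/5 (g(q, P) = -(1 + q)/5 = -⅕ - q/5)
R(p) = p² - 151*p
√(R((-23 + 97)*(-46 - 60)) + g(l(-4), -7)²) = √(((-23 + 97)*(-46 - 60))*(-151 + (-23 + 97)*(-46 - 60)) + (-⅕ - ⅕*2)²) = √((74*(-106))*(-151 + 74*(-106)) + (-⅕ - ⅖)²) = √(-7844*(-151 - 7844) + (-⅗)²) = √(-7844*(-7995) + 9/25) = √(62712780 + 9/25) = √(1567819509/25) = 17*√5424981/5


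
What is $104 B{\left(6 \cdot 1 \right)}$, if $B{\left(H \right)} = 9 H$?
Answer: $5616$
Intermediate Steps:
$104 B{\left(6 \cdot 1 \right)} = 104 \cdot 9 \cdot 6 \cdot 1 = 104 \cdot 9 \cdot 6 = 104 \cdot 54 = 5616$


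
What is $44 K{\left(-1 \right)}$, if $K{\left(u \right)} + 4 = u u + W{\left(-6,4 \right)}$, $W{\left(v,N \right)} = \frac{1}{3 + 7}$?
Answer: $- \frac{638}{5} \approx -127.6$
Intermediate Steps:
$W{\left(v,N \right)} = \frac{1}{10}$
$K{\left(u \right)} = - \frac{39}{10} + u^{2}$ ($K{\left(u \right)} = -4 + \left(u u + \frac{1}{10}\right) = -4 + \left(u^{2} + \frac{1}{10}\right) = -4 + \left(\frac{1}{10} + u^{2}\right) = - \frac{39}{10} + u^{2}$)
$44 K{\left(-1 \right)} = 44 \left(- \frac{39}{10} + \left(-1\right)^{2}\right) = 44 \left(- \frac{39}{10} + 1\right) = 44 \left(- \frac{29}{10}\right) = - \frac{638}{5}$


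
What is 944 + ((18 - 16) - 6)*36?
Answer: 800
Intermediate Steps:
944 + ((18 - 16) - 6)*36 = 944 + (2 - 6)*36 = 944 - 4*36 = 944 - 144 = 800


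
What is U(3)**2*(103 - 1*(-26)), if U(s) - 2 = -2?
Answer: 0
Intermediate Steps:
U(s) = 0 (U(s) = 2 - 2 = 0)
U(3)**2*(103 - 1*(-26)) = 0**2*(103 - 1*(-26)) = 0*(103 + 26) = 0*129 = 0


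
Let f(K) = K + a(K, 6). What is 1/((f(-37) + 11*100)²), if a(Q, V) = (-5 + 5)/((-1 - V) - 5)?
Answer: 1/1129969 ≈ 8.8498e-7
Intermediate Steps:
a(Q, V) = 0 (a(Q, V) = 0/(-6 - V) = 0)
f(K) = K (f(K) = K + 0 = K)
1/((f(-37) + 11*100)²) = 1/((-37 + 11*100)²) = 1/((-37 + 1100)²) = 1/(1063²) = 1/1129969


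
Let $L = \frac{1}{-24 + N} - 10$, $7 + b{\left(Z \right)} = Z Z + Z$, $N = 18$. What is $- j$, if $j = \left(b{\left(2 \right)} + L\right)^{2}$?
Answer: $- \frac{4489}{36} \approx -124.69$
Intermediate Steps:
$b{\left(Z \right)} = -7 + Z + Z^{2}$ ($b{\left(Z \right)} = -7 + \left(Z Z + Z\right) = -7 + \left(Z^{2} + Z\right) = -7 + \left(Z + Z^{2}\right) = -7 + Z + Z^{2}$)
$L = - \frac{61}{6}$ ($L = \frac{1}{-24 + 18} - 10 = \frac{1}{-6} - 10 = - \frac{1}{6} - 10 = - \frac{61}{6} \approx -10.167$)
$j = \frac{4489}{36}$ ($j = \left(\left(-7 + 2 + 2^{2}\right) - \frac{61}{6}\right)^{2} = \left(\left(-7 + 2 + 4\right) - \frac{61}{6}\right)^{2} = \left(-1 - \frac{61}{6}\right)^{2} = \left(- \frac{67}{6}\right)^{2} = \frac{4489}{36} \approx 124.69$)
$- j = \left(-1\right) \frac{4489}{36} = - \frac{4489}{36}$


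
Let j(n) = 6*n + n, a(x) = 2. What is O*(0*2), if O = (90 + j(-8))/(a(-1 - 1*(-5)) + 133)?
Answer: 0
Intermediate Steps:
j(n) = 7*n
O = 34/135 (O = (90 + 7*(-8))/(2 + 133) = (90 - 56)/135 = 34*(1/135) = 34/135 ≈ 0.25185)
O*(0*2) = 34*(0*2)/135 = (34/135)*0 = 0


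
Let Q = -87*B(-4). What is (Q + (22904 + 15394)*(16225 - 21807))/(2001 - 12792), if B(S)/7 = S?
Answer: 23753000/1199 ≈ 19811.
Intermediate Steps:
B(S) = 7*S
Q = 2436 (Q = -609*(-4) = -87*(-28) = 2436)
(Q + (22904 + 15394)*(16225 - 21807))/(2001 - 12792) = (2436 + (22904 + 15394)*(16225 - 21807))/(2001 - 12792) = (2436 + 38298*(-5582))/(-10791) = (2436 - 213779436)*(-1/10791) = -213777000*(-1/10791) = 23753000/1199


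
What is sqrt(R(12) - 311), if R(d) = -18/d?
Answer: 25*I*sqrt(2)/2 ≈ 17.678*I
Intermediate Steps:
sqrt(R(12) - 311) = sqrt(-18/12 - 311) = sqrt(-18*1/12 - 311) = sqrt(-3/2 - 311) = sqrt(-625/2) = 25*I*sqrt(2)/2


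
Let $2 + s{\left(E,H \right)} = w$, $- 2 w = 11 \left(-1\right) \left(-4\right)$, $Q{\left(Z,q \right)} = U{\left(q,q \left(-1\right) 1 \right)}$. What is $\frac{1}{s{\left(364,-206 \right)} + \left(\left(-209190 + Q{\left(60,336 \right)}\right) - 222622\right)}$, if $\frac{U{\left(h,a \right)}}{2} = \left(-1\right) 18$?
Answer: $- \frac{1}{431872} \approx -2.3155 \cdot 10^{-6}$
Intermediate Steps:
$U{\left(h,a \right)} = -36$ ($U{\left(h,a \right)} = 2 \left(\left(-1\right) 18\right) = 2 \left(-18\right) = -36$)
$Q{\left(Z,q \right)} = -36$
$w = -22$ ($w = - \frac{11 \left(-1\right) \left(-4\right)}{2} = - \frac{\left(-11\right) \left(-4\right)}{2} = \left(- \frac{1}{2}\right) 44 = -22$)
$s{\left(E,H \right)} = -24$ ($s{\left(E,H \right)} = -2 - 22 = -24$)
$\frac{1}{s{\left(364,-206 \right)} + \left(\left(-209190 + Q{\left(60,336 \right)}\right) - 222622\right)} = \frac{1}{-24 - 431848} = \frac{1}{-431872} = - \frac{1}{431872}$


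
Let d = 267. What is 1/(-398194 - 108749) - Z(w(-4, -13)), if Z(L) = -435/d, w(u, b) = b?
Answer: 73506646/45117927 ≈ 1.6292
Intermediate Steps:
Z(L) = -145/89 (Z(L) = -435/267 = -435*1/267 = -145/89)
1/(-398194 - 108749) - Z(w(-4, -13)) = 1/(-398194 - 108749) - 1*(-145/89) = 1/(-506943) + 145/89 = -1/506943 + 145/89 = 73506646/45117927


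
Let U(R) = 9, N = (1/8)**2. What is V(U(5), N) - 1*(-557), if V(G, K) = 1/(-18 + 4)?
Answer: 7797/14 ≈ 556.93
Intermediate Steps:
N = 1/64 (N = (1/8)**2 = 1/64 ≈ 0.015625)
V(G, K) = -1/14 (V(G, K) = 1/(-14) = -1/14)
V(U(5), N) - 1*(-557) = -1/14 - 1*(-557) = -1/14 + 557 = 7797/14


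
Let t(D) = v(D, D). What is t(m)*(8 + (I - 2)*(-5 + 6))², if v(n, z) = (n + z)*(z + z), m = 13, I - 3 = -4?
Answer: 16900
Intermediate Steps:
I = -1 (I = 3 - 4 = -1)
v(n, z) = 2*z*(n + z) (v(n, z) = (n + z)*(2*z) = 2*z*(n + z))
t(D) = 4*D² (t(D) = 2*D*(D + D) = 2*D*(2*D) = 4*D²)
t(m)*(8 + (I - 2)*(-5 + 6))² = (4*13²)*(8 + (-1 - 2)*(-5 + 6))² = (4*169)*(8 - 3*1)² = 676*(8 - 3)² = 676*5² = 676*25 = 16900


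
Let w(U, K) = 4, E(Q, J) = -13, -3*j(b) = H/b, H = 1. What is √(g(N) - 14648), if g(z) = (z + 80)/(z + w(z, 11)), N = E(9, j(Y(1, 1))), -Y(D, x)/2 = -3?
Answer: I*√131899/3 ≈ 121.06*I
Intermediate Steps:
Y(D, x) = 6 (Y(D, x) = -2*(-3) = 6)
j(b) = -1/(3*b)
N = -13
g(z) = (80 + z)/(4 + z) (g(z) = (z + 80)/(z + 4) = (80 + z)/(4 + z))
√(g(N) - 14648) = √((80 - 13)/(4 - 13) - 14648) = √(67/(-9) - 14648) = √(-⅑*67 - 14648) = √(-67/9 - 14648) = √(-131899/9) = I*√131899/3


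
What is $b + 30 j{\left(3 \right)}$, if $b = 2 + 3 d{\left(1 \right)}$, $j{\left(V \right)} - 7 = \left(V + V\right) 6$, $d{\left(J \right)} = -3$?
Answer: $1283$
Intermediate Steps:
$j{\left(V \right)} = 7 + 12 V$ ($j{\left(V \right)} = 7 + \left(V + V\right) 6 = 7 + 2 V 6 = 7 + 12 V$)
$b = -7$ ($b = 2 + 3 \left(-3\right) = 2 - 9 = -7$)
$b + 30 j{\left(3 \right)} = -7 + 30 \left(7 + 12 \cdot 3\right) = -7 + 30 \left(7 + 36\right) = -7 + 30 \cdot 43 = -7 + 1290 = 1283$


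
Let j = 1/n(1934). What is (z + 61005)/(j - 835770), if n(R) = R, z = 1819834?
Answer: -3637542626/1616379179 ≈ -2.2504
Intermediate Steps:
j = 1/1934 ≈ 0.00051706
(z + 61005)/(j - 835770) = (1819834 + 61005)/(1/1934 - 835770) = 1880839/(-1616379179/1934) = 1880839*(-1934/1616379179) = -3637542626/1616379179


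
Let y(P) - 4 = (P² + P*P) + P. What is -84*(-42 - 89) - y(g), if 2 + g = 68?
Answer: 2222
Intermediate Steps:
g = 66 (g = -2 + 68 = 66)
y(P) = 4 + P + 2*P² (y(P) = 4 + ((P² + P*P) + P) = 4 + ((P² + P²) + P) = 4 + (2*P² + P) = 4 + (P + 2*P²) = 4 + P + 2*P²)
-84*(-42 - 89) - y(g) = -84*(-42 - 89) - (4 + 66 + 2*66²) = -84*(-131) - (4 + 66 + 2*4356) = 11004 - (4 + 66 + 8712) = 11004 - 1*8782 = 11004 - 8782 = 2222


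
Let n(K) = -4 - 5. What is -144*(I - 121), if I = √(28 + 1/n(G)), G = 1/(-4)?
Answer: 17424 - 48*√251 ≈ 16664.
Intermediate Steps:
G = -¼ ≈ -0.25000
n(K) = -9
I = √251/3 (I = √(28 + 1/(-9)) = √(28 - ⅑) = √(251/9) = √251/3 ≈ 5.2810)
-144*(I - 121) = -144*(√251/3 - 121) = -144*(-121 + √251/3) = 17424 - 48*√251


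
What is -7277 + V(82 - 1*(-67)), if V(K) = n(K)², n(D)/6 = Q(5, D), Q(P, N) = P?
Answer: -6377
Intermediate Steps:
n(D) = 30 (n(D) = 6*5 = 30)
V(K) = 900 (V(K) = 30² = 900)
-7277 + V(82 - 1*(-67)) = -7277 + 900 = -6377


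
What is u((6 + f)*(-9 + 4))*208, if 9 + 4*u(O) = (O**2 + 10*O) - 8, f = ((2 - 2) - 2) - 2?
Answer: -884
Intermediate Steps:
f = -4 (f = (0 - 2) - 2 = -2 - 2 = -4)
u(O) = -17/4 + O**2/4 + 5*O/2 (u(O) = -9/4 + ((O**2 + 10*O) - 8)/4 = -9/4 + (-8 + O**2 + 10*O)/4 = -9/4 + (-2 + O**2/4 + 5*O/2) = -17/4 + O**2/4 + 5*O/2)
u((6 + f)*(-9 + 4))*208 = (-17/4 + ((6 - 4)*(-9 + 4))**2/4 + 5*((6 - 4)*(-9 + 4))/2)*208 = (-17/4 + (2*(-5))**2/4 + 5*(2*(-5))/2)*208 = (-17/4 + (1/4)*(-10)**2 + (5/2)*(-10))*208 = (-17/4 + (1/4)*100 - 25)*208 = (-17/4 + 25 - 25)*208 = -17/4*208 = -884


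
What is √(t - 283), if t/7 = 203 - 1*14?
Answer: 4*√65 ≈ 32.249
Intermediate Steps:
t = 1323 (t = 7*(203 - 1*14) = 7*(203 - 14) = 7*189 = 1323)
√(t - 283) = √(1323 - 283) = √1040 = 4*√65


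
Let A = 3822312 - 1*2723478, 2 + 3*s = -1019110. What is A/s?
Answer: -549417/169852 ≈ -3.2347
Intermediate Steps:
s = -339704 (s = -⅔ + (⅓)*(-1019110) = -⅔ - 1019110/3 = -339704)
A = 1098834 (A = 3822312 - 2723478 = 1098834)
A/s = 1098834/(-339704) = 1098834*(-1/339704) = -549417/169852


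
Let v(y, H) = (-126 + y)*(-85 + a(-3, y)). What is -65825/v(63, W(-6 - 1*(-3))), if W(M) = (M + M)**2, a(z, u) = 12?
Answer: -65825/4599 ≈ -14.313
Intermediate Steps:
W(M) = 4*M**2 (W(M) = (2*M)**2 = 4*M**2)
v(y, H) = 9198 - 73*y (v(y, H) = (-126 + y)*(-85 + 12) = (-126 + y)*(-73) = 9198 - 73*y)
-65825/v(63, W(-6 - 1*(-3))) = -65825/(9198 - 73*63) = -65825/(9198 - 4599) = -65825/4599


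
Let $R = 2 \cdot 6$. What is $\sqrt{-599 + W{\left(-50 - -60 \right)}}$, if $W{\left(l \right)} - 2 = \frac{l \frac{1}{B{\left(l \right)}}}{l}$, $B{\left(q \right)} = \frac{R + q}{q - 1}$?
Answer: $\frac{25 i \sqrt{462}}{22} \approx 24.425 i$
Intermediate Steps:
$R = 12$
$B{\left(q \right)} = \frac{12 + q}{-1 + q}$ ($B{\left(q \right)} = \frac{12 + q}{q - 1} = \frac{12 + q}{-1 + q}$)
$W{\left(l \right)} = 2 + \frac{-1 + l}{12 + l}$ ($W{\left(l \right)} = 2 + \frac{l \frac{1}{\frac{1}{-1 + l} \left(12 + l\right)}}{l} = 2 + \frac{l \frac{-1 + l}{12 + l}}{l} = 2 + \frac{l \frac{1}{12 + l} \left(-1 + l\right)}{l} = 2 + \frac{-1 + l}{12 + l}$)
$\sqrt{-599 + W{\left(-50 - -60 \right)}} = \sqrt{-599 + \frac{23 + 3 \left(-50 - -60\right)}{12 - -10}} = \sqrt{-599 + \frac{23 + 3 \left(-50 + 60\right)}{12 + \left(-50 + 60\right)}} = \sqrt{-599 + \frac{23 + 3 \cdot 10}{12 + 10}} = \sqrt{-599 + \frac{23 + 30}{22}} = \sqrt{-599 + \frac{1}{22} \cdot 53} = \sqrt{-599 + \frac{53}{22}} = \sqrt{- \frac{13125}{22}} = \frac{25 i \sqrt{462}}{22}$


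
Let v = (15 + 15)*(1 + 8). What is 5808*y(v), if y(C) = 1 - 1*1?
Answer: 0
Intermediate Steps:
v = 270 (v = 30*9 = 270)
y(C) = 0 (y(C) = 1 - 1 = 0)
5808*y(v) = 5808*0 = 0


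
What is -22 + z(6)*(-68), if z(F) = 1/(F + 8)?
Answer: -188/7 ≈ -26.857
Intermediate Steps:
z(F) = 1/(8 + F)
-22 + z(6)*(-68) = -22 - 68/(8 + 6) = -22 - 68/14 = -22 + (1/14)*(-68) = -22 - 34/7 = -188/7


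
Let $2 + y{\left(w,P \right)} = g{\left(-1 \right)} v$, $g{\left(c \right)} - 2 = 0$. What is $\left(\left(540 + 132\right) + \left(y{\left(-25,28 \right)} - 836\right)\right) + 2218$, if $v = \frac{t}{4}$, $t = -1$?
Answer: $\frac{4103}{2} \approx 2051.5$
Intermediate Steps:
$g{\left(c \right)} = 2$ ($g{\left(c \right)} = 2 + 0 = 2$)
$v = - \frac{1}{4} \approx -0.25$
$y{\left(w,P \right)} = - \frac{5}{2}$ ($y{\left(w,P \right)} = -2 + 2 \left(- \frac{1}{4}\right) = -2 - \frac{1}{2} = - \frac{5}{2}$)
$\left(\left(540 + 132\right) + \left(y{\left(-25,28 \right)} - 836\right)\right) + 2218 = \left(\left(540 + 132\right) - \frac{1677}{2}\right) + 2218 = \left(672 - \frac{1677}{2}\right) + 2218 = - \frac{333}{2} + 2218 = \frac{4103}{2}$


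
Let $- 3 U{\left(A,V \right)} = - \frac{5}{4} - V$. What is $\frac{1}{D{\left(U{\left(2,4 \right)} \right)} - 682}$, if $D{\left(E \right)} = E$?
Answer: $- \frac{4}{2721} \approx -0.00147$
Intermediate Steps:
$U{\left(A,V \right)} = \frac{5}{12} + \frac{V}{3}$ ($U{\left(A,V \right)} = - \frac{- \frac{5}{4} - V}{3} = \frac{5}{12} + \frac{V}{3}$)
$\frac{1}{D{\left(U{\left(2,4 \right)} \right)} - 682} = \frac{1}{\left(\frac{5}{12} + \frac{1}{3} \cdot 4\right) - 682} = \frac{1}{\left(\frac{5}{12} + \frac{4}{3}\right) - 682} = \frac{1}{\frac{7}{4} - 682} = \frac{1}{- \frac{2721}{4}} = - \frac{4}{2721}$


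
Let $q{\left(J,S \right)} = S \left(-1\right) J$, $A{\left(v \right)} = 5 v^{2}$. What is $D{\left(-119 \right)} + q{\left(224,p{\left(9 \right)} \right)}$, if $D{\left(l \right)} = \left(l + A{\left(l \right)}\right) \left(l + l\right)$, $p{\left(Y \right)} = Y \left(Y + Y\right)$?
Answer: $-16859556$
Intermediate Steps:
$p{\left(Y \right)} = 2 Y^{2}$ ($p{\left(Y \right)} = Y 2 Y = 2 Y^{2}$)
$q{\left(J,S \right)} = - J S$ ($q{\left(J,S \right)} = - S J = - J S$)
$D{\left(l \right)} = 2 l \left(l + 5 l^{2}\right)$ ($D{\left(l \right)} = \left(l + 5 l^{2}\right) \left(l + l\right) = \left(l + 5 l^{2}\right) 2 l = 2 l \left(l + 5 l^{2}\right)$)
$D{\left(-119 \right)} + q{\left(224,p{\left(9 \right)} \right)} = \left(-119\right)^{2} \left(2 + 10 \left(-119\right)\right) - 224 \cdot 2 \cdot 9^{2} = 14161 \left(2 - 1190\right) - 224 \cdot 2 \cdot 81 = 14161 \left(-1188\right) - 224 \cdot 162 = -16823268 - 36288 = -16859556$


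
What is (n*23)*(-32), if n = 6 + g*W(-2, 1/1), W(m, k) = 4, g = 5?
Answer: -19136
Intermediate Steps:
n = 26 (n = 6 + 5*4 = 6 + 20 = 26)
(n*23)*(-32) = (26*23)*(-32) = 598*(-32) = -19136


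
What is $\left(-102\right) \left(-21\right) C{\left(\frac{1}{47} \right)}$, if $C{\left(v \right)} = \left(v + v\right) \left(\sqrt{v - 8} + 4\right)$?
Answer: $\frac{17136}{47} + \frac{21420 i \sqrt{705}}{2209} \approx 364.6 + 257.46 i$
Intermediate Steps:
$C{\left(v \right)} = 2 v \left(4 + \sqrt{-8 + v}\right)$ ($C{\left(v \right)} = 2 v \left(\sqrt{-8 + v} + 4\right) = 2 v \left(4 + \sqrt{-8 + v}\right)$)
$\left(-102\right) \left(-21\right) C{\left(\frac{1}{47} \right)} = \left(-102\right) \left(-21\right) \frac{2 \left(4 + \sqrt{-8 + \frac{1}{47}}\right)}{47} = 2142 \cdot 2 \cdot \frac{1}{47} \left(4 + \sqrt{-8 + \frac{1}{47}}\right) = 2142 \cdot 2 \cdot \frac{1}{47} \left(4 + \sqrt{- \frac{375}{47}}\right) = 2142 \cdot 2 \cdot \frac{1}{47} \left(4 + \frac{5 i \sqrt{705}}{47}\right) = 2142 \left(\frac{8}{47} + \frac{10 i \sqrt{705}}{2209}\right) = \frac{17136}{47} + \frac{21420 i \sqrt{705}}{2209}$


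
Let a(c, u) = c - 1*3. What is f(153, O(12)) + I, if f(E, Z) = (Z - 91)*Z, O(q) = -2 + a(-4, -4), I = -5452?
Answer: -4552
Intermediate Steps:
a(c, u) = -3 + c (a(c, u) = c - 3 = -3 + c)
O(q) = -9 (O(q) = -2 + (-3 - 4) = -2 - 7 = -9)
f(E, Z) = Z*(-91 + Z) (f(E, Z) = (-91 + Z)*Z = Z*(-91 + Z))
f(153, O(12)) + I = -9*(-91 - 9) - 5452 = -9*(-100) - 5452 = 900 - 5452 = -4552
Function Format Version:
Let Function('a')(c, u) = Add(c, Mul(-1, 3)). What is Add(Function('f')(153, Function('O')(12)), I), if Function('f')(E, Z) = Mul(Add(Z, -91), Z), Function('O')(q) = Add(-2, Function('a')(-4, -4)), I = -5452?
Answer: -4552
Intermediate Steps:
Function('a')(c, u) = Add(-3, c) (Function('a')(c, u) = Add(c, -3) = Add(-3, c))
Function('O')(q) = -9 (Function('O')(q) = Add(-2, Add(-3, -4)) = Add(-2, -7) = -9)
Function('f')(E, Z) = Mul(Z, Add(-91, Z)) (Function('f')(E, Z) = Mul(Add(-91, Z), Z) = Mul(Z, Add(-91, Z)))
Add(Function('f')(153, Function('O')(12)), I) = Add(Mul(-9, Add(-91, -9)), -5452) = Add(Mul(-9, -100), -5452) = Add(900, -5452) = -4552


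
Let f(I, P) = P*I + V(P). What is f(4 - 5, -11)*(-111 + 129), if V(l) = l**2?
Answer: 2376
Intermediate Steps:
f(I, P) = P**2 + I*P (f(I, P) = P*I + P**2 = I*P + P**2 = P**2 + I*P)
f(4 - 5, -11)*(-111 + 129) = (-11*((4 - 5) - 11))*(-111 + 129) = -11*(-1 - 11)*18 = -11*(-12)*18 = 132*18 = 2376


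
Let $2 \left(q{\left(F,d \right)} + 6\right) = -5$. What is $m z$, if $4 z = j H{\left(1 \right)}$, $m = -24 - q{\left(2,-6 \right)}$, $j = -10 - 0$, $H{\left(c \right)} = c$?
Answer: $\frac{155}{4} \approx 38.75$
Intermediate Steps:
$q{\left(F,d \right)} = - \frac{17}{2}$ ($q{\left(F,d \right)} = -6 + \frac{1}{2} \left(-5\right) = -6 - \frac{5}{2} = - \frac{17}{2}$)
$j = -10$ ($j = -10 + 0 = -10$)
$m = - \frac{31}{2}$ ($m = -24 - - \frac{17}{2} = -24 + \frac{17}{2} = - \frac{31}{2} \approx -15.5$)
$z = - \frac{5}{2}$ ($z = \frac{\left(-10\right) 1}{4} = \frac{1}{4} \left(-10\right) = - \frac{5}{2} \approx -2.5$)
$m z = \left(- \frac{31}{2}\right) \left(- \frac{5}{2}\right) = \frac{155}{4}$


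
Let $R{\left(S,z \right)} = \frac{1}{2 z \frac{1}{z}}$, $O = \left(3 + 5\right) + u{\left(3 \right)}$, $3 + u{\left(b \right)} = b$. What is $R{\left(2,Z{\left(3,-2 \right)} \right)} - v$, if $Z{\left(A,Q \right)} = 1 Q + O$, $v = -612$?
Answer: $\frac{1225}{2} \approx 612.5$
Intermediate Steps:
$u{\left(b \right)} = -3 + b$
$O = 8$ ($O = \left(3 + 5\right) + \left(-3 + 3\right) = 8 + 0 = 8$)
$Z{\left(A,Q \right)} = 8 + Q$ ($Z{\left(A,Q \right)} = 1 Q + 8 = Q + 8 = 8 + Q$)
$R{\left(S,z \right)} = \frac{1}{2}$
$R{\left(2,Z{\left(3,-2 \right)} \right)} - v = \frac{1}{2} - -612 = \frac{1}{2} + 612 = \frac{1225}{2}$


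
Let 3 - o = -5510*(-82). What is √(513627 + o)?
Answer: √61810 ≈ 248.62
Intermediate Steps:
o = -451817 (o = 3 - (-5510)*(-82) = 3 - 1*451820 = 3 - 451820 = -451817)
√(513627 + o) = √(513627 - 451817) = √61810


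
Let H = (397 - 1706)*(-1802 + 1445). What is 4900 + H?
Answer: 472213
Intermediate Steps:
H = 467313 (H = -1309*(-357) = 467313)
4900 + H = 4900 + 467313 = 472213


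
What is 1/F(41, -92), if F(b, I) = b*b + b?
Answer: 1/1722 ≈ 0.00058072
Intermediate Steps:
F(b, I) = b + b² (F(b, I) = b² + b = b + b²)
1/F(41, -92) = 1/(41*(1 + 41)) = 1/(41*42) = 1/1722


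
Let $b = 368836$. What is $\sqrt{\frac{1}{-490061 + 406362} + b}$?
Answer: $\frac{\sqrt{2583888933978737}}{83699} \approx 607.32$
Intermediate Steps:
$\sqrt{\frac{1}{-490061 + 406362} + b} = \sqrt{\frac{1}{-490061 + 406362} + 368836} = \sqrt{\frac{1}{-83699} + 368836} = \sqrt{- \frac{1}{83699} + 368836} = \sqrt{\frac{30871204363}{83699}} = \frac{\sqrt{2583888933978737}}{83699}$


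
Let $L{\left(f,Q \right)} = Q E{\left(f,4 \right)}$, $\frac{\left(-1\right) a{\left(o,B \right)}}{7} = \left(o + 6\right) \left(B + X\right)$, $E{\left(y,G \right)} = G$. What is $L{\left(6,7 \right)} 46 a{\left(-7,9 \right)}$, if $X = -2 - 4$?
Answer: $27048$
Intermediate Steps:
$X = -6$
$a{\left(o,B \right)} = - 7 \left(-6 + B\right) \left(6 + o\right)$ ($a{\left(o,B \right)} = - 7 \left(o + 6\right) \left(B - 6\right) = - 7 \left(6 + o\right) \left(-6 + B\right) = - 7 \left(-6 + B\right) \left(6 + o\right)$)
$L{\left(f,Q \right)} = 4 Q$ ($L{\left(f,Q \right)} = Q 4 = 4 Q$)
$L{\left(6,7 \right)} 46 a{\left(-7,9 \right)} = 4 \cdot 7 \cdot 46 \left(252 - 378 + 42 \left(-7\right) - 63 \left(-7\right)\right) = 28 \cdot 46 \left(252 - 378 - 294 + 441\right) = 1288 \cdot 21 = 27048$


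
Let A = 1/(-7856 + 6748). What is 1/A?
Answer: -1108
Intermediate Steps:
A = -1/1108 (A = 1/(-1108) = -1/1108 ≈ -0.00090253)
1/A = 1/(-1/1108) = -1108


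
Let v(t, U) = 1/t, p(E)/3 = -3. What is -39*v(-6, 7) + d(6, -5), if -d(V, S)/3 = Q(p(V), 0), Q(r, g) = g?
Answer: 13/2 ≈ 6.5000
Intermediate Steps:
p(E) = -9 (p(E) = 3*(-3) = -9)
d(V, S) = 0 (d(V, S) = -3*0 = 0)
-39*v(-6, 7) + d(6, -5) = -39/(-6) + 0 = -39*(-⅙) + 0 = 13/2 + 0 = 13/2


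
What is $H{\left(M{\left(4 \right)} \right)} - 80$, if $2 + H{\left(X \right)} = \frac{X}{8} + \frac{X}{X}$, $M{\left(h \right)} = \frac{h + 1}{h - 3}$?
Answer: $- \frac{643}{8} \approx -80.375$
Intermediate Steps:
$M{\left(h \right)} = \frac{1 + h}{-3 + h}$
$H{\left(X \right)} = -1 + \frac{X}{8}$ ($H{\left(X \right)} = -2 + \left(\frac{X}{8} + \frac{X}{X}\right) = -2 + \left(X \frac{1}{8} + 1\right) = -2 + \left(\frac{X}{8} + 1\right) = -2 + \left(1 + \frac{X}{8}\right) = -1 + \frac{X}{8}$)
$H{\left(M{\left(4 \right)} \right)} - 80 = \left(-1 + \frac{\frac{1}{-3 + 4} \left(1 + 4\right)}{8}\right) - 80 = \left(-1 + \frac{1^{-1} \cdot 5}{8}\right) - 80 = \left(-1 + \frac{1 \cdot 5}{8}\right) - 80 = \left(-1 + \frac{1}{8} \cdot 5\right) - 80 = \left(-1 + \frac{5}{8}\right) - 80 = - \frac{3}{8} - 80 = - \frac{643}{8}$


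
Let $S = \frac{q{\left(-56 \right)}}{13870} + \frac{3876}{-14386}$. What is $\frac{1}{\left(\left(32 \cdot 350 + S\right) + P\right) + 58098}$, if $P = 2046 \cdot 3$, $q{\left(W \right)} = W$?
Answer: $\frac{49883455}{3762994669946} \approx 1.3256 \cdot 10^{-5}$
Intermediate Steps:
$S = - \frac{13641434}{49883455}$ ($S = - \frac{56}{13870} + \frac{3876}{-14386} = \left(-56\right) \frac{1}{13870} + 3876 \left(- \frac{1}{14386}\right) = - \frac{28}{6935} - \frac{1938}{7193} = - \frac{13641434}{49883455} \approx -0.27347$)
$P = 6138$
$\frac{1}{\left(\left(32 \cdot 350 + S\right) + P\right) + 58098} = \frac{1}{\left(\left(32 \cdot 350 - \frac{13641434}{49883455}\right) + 6138\right) + 58098} = \frac{1}{\left(\left(11200 - \frac{13641434}{49883455}\right) + 6138\right) + 58098} = \frac{1}{\left(\frac{558681054566}{49883455} + 6138\right) + 58098} = \frac{1}{\frac{864865701356}{49883455} + 58098} = \frac{1}{\frac{3762994669946}{49883455}} = \frac{49883455}{3762994669946}$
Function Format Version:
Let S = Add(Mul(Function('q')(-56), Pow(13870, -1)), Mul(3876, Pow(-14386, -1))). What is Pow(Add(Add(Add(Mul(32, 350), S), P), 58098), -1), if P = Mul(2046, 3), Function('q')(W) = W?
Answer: Rational(49883455, 3762994669946) ≈ 1.3256e-5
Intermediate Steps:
S = Rational(-13641434, 49883455) (S = Add(Mul(-56, Pow(13870, -1)), Mul(3876, Pow(-14386, -1))) = Add(Mul(-56, Rational(1, 13870)), Mul(3876, Rational(-1, 14386))) = Add(Rational(-28, 6935), Rational(-1938, 7193)) = Rational(-13641434, 49883455) ≈ -0.27347)
P = 6138
Pow(Add(Add(Add(Mul(32, 350), S), P), 58098), -1) = Pow(Add(Add(Add(Mul(32, 350), Rational(-13641434, 49883455)), 6138), 58098), -1) = Pow(Add(Add(Add(11200, Rational(-13641434, 49883455)), 6138), 58098), -1) = Pow(Add(Add(Rational(558681054566, 49883455), 6138), 58098), -1) = Pow(Add(Rational(864865701356, 49883455), 58098), -1) = Pow(Rational(3762994669946, 49883455), -1) = Rational(49883455, 3762994669946)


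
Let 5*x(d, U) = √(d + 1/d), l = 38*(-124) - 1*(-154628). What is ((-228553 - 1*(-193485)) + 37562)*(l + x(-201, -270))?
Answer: 373890504 + 2494*I*√8120802/1005 ≈ 3.7389e+8 + 7071.8*I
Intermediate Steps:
l = 149916 (l = -4712 + 154628 = 149916)
x(d, U) = √(d + 1/d)/5
((-228553 - 1*(-193485)) + 37562)*(l + x(-201, -270)) = ((-228553 - 1*(-193485)) + 37562)*(149916 + √(-201 + 1/(-201))/5) = ((-228553 + 193485) + 37562)*(149916 + √(-201 - 1/201)/5) = (-35068 + 37562)*(149916 + √(-40402/201)/5) = 2494*(149916 + (I*√8120802/201)/5) = 2494*(149916 + I*√8120802/1005) = 373890504 + 2494*I*√8120802/1005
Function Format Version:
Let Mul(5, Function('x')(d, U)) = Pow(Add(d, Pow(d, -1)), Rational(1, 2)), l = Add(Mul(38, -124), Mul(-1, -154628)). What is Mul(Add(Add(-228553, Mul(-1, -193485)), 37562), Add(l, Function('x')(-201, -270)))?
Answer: Add(373890504, Mul(Rational(2494, 1005), I, Pow(8120802, Rational(1, 2)))) ≈ Add(3.7389e+8, Mul(7071.8, I))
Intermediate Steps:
l = 149916 (l = Add(-4712, 154628) = 149916)
Function('x')(d, U) = Mul(Rational(1, 5), Pow(Add(d, Pow(d, -1)), Rational(1, 2)))
Mul(Add(Add(-228553, Mul(-1, -193485)), 37562), Add(l, Function('x')(-201, -270))) = Mul(Add(Add(-228553, Mul(-1, -193485)), 37562), Add(149916, Mul(Rational(1, 5), Pow(Add(-201, Pow(-201, -1)), Rational(1, 2))))) = Mul(Add(Add(-228553, 193485), 37562), Add(149916, Mul(Rational(1, 5), Pow(Add(-201, Rational(-1, 201)), Rational(1, 2))))) = Mul(Add(-35068, 37562), Add(149916, Mul(Rational(1, 5), Pow(Rational(-40402, 201), Rational(1, 2))))) = Mul(2494, Add(149916, Mul(Rational(1, 5), Mul(Rational(1, 201), I, Pow(8120802, Rational(1, 2)))))) = Mul(2494, Add(149916, Mul(Rational(1, 1005), I, Pow(8120802, Rational(1, 2))))) = Add(373890504, Mul(Rational(2494, 1005), I, Pow(8120802, Rational(1, 2))))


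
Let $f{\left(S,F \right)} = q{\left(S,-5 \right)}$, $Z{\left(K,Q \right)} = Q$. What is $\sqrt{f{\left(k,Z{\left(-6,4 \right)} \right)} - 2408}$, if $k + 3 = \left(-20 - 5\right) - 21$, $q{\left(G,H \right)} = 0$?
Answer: $2 i \sqrt{602} \approx 49.071 i$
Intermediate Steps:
$k = -49$ ($k = -3 - 46 = -49$)
$f{\left(S,F \right)} = 0$
$\sqrt{f{\left(k,Z{\left(-6,4 \right)} \right)} - 2408} = \sqrt{0 - 2408} = \sqrt{-2408} = 2 i \sqrt{602}$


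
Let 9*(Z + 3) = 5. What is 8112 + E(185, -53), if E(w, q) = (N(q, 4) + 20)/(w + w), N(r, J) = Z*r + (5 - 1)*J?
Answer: 2701445/333 ≈ 8112.4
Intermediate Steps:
Z = -22/9 (Z = -3 + (1/9)*5 = -3 + 5/9 = -22/9 ≈ -2.4444)
N(r, J) = 4*J - 22*r/9 (N(r, J) = -22*r/9 + (5 - 1)*J = -22*r/9 + 4*J = 4*J - 22*r/9)
E(w, q) = (36 - 22*q/9)/(2*w) (E(w, q) = ((4*4 - 22*q/9) + 20)/(w + w) = ((16 - 22*q/9) + 20)/((2*w)) = (36 - 22*q/9)*(1/(2*w)) = (36 - 22*q/9)/(2*w))
8112 + E(185, -53) = 8112 + (1/9)*(162 - 11*(-53))/185 = 8112 + (1/9)*(1/185)*(162 + 583) = 8112 + (1/9)*(1/185)*745 = 8112 + 149/333 = 2701445/333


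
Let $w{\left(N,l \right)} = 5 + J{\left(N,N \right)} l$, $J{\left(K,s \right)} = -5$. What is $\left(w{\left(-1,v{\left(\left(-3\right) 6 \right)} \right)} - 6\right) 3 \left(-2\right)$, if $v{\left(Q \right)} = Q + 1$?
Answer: $-504$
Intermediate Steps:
$v{\left(Q \right)} = 1 + Q$
$w{\left(N,l \right)} = 5 - 5 l$
$\left(w{\left(-1,v{\left(\left(-3\right) 6 \right)} \right)} - 6\right) 3 \left(-2\right) = \left(\left(5 - 5 \left(1 - 18\right)\right) - 6\right) 3 \left(-2\right) = \left(\left(5 - 5 \left(1 - 18\right)\right) - 6\right) \left(-6\right) = \left(\left(5 - -85\right) - 6\right) \left(-6\right) = \left(\left(5 + 85\right) - 6\right) \left(-6\right) = \left(90 - 6\right) \left(-6\right) = 84 \left(-6\right) = -504$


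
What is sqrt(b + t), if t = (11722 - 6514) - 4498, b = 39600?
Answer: sqrt(40310) ≈ 200.77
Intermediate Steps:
t = 710 (t = 5208 - 4498 = 710)
sqrt(b + t) = sqrt(39600 + 710) = sqrt(40310)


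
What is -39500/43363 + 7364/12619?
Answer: -179125368/547197697 ≈ -0.32735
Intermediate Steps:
-39500/43363 + 7364/12619 = -179125368/547197697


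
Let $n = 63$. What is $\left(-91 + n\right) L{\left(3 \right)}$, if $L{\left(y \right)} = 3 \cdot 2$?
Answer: $-168$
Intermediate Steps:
$L{\left(y \right)} = 6$
$\left(-91 + n\right) L{\left(3 \right)} = \left(-91 + 63\right) 6 = \left(-28\right) 6 = -168$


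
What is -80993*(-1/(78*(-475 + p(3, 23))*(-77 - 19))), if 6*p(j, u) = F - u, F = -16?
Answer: 80993/3605472 ≈ 0.022464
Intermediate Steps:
p(j, u) = -8/3 - u/6 (p(j, u) = (-16 - u)/6 = -8/3 - u/6)
-80993*(-1/(78*(-475 + p(3, 23))*(-77 - 19))) = -80993*(-1/(78*(-475 + (-8/3 - ⅙*23))*(-77 - 19))) = -80993*1/(7488*(-475 + (-8/3 - 23/6))) = -80993*1/(7488*(-475 - 13/2)) = -80993/(-96*(-963/2)*(-78)) = -80993/(46224*(-78)) = -80993/(-3605472) = -80993*(-1/3605472) = 80993/3605472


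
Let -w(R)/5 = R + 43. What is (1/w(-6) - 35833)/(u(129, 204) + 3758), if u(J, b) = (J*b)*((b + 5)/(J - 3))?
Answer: -23201871/30697420 ≈ -0.75583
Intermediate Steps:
w(R) = -215 - 5*R (w(R) = -5*(R + 43) = -5*(43 + R) = -215 - 5*R)
u(J, b) = J*b*(5 + b)/(-3 + J) (u(J, b) = (J*b)*((5 + b)/(-3 + J)) = J*b*(5 + b)/(-3 + J))
(1/w(-6) - 35833)/(u(129, 204) + 3758) = (1/(-215 - 5*(-6)) - 35833)/(129*204*(5 + 204)/(-3 + 129) + 3758) = (1/(-215 + 30) - 35833)/(129*204*209/126 + 3758) = (1/(-185) - 35833)/(129*204*(1/126)*209 + 3758) = (-1/185 - 35833)/(305558/7 + 3758) = -6629106/(185*331864/7) = -6629106/185*7/331864 = -23201871/30697420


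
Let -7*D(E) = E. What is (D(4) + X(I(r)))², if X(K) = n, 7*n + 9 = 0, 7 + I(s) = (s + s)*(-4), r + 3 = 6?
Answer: 169/49 ≈ 3.4490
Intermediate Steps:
D(E) = -E/7
r = 3 (r = -3 + 6 = 3)
I(s) = -7 - 8*s (I(s) = -7 + (s + s)*(-4) = -7 + (2*s)*(-4) = -7 - 8*s)
n = -9/7 (n = -9/7 + (⅐)*0 = -9/7 + 0 = -9/7 ≈ -1.2857)
X(K) = -9/7
(D(4) + X(I(r)))² = (-⅐*4 - 9/7)² = (-4/7 - 9/7)² = (-13/7)² = 169/49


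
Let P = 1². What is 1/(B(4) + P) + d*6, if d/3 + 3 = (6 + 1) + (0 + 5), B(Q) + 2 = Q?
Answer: 487/3 ≈ 162.33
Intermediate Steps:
B(Q) = -2 + Q
d = 27 (d = -9 + 3*((6 + 1) + (0 + 5)) = -9 + 3*(7 + 5) = -9 + 3*12 = -9 + 36 = 27)
P = 1
1/(B(4) + P) + d*6 = 1/((-2 + 4) + 1) + 27*6 = 1/(2 + 1) + 162 = 1/3 + 162 = ⅓ + 162 = 487/3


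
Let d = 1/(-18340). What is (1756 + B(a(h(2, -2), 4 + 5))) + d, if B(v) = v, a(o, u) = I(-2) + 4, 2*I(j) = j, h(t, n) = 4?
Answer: 32260059/18340 ≈ 1759.0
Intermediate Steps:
I(j) = j/2
d = -1/18340 ≈ -5.4526e-5
a(o, u) = 3 (a(o, u) = (½)*(-2) + 4 = -1 + 4 = 3)
(1756 + B(a(h(2, -2), 4 + 5))) + d = (1756 + 3) - 1/18340 = 1759 - 1/18340 = 32260059/18340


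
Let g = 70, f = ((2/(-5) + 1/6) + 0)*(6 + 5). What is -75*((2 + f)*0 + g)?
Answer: -5250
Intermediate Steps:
f = -77/30 (f = ((2*(-⅕) + 1*(⅙)) + 0)*11 = ((-⅖ + ⅙) + 0)*11 = (-7/30 + 0)*11 = -7/30*11 = -77/30 ≈ -2.5667)
-75*((2 + f)*0 + g) = -75*((2 - 77/30)*0 + 70) = -75*(-17/30*0 + 70) = -75*(0 + 70) = -75*70 = -5250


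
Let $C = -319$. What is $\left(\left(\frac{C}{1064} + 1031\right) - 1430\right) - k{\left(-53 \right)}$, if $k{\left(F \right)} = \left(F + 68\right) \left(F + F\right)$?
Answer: $\frac{1266905}{1064} \approx 1190.7$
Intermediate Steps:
$k{\left(F \right)} = 2 F \left(68 + F\right)$ ($k{\left(F \right)} = \left(68 + F\right) 2 F = 2 F \left(68 + F\right)$)
$\left(\left(\frac{C}{1064} + 1031\right) - 1430\right) - k{\left(-53 \right)} = \left(\left(- \frac{319}{1064} + 1031\right) - 1430\right) - 2 \left(-53\right) \left(68 - 53\right) = \left(\left(\left(-319\right) \frac{1}{1064} + 1031\right) - 1430\right) - 2 \left(-53\right) 15 = \left(\left(- \frac{319}{1064} + 1031\right) - 1430\right) - -1590 = \left(\frac{1096665}{1064} - 1430\right) + 1590 = - \frac{424855}{1064} + 1590 = \frac{1266905}{1064}$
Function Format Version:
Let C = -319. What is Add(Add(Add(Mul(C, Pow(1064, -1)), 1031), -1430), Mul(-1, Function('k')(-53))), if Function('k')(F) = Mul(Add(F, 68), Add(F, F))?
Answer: Rational(1266905, 1064) ≈ 1190.7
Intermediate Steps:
Function('k')(F) = Mul(2, F, Add(68, F)) (Function('k')(F) = Mul(Add(68, F), Mul(2, F)) = Mul(2, F, Add(68, F)))
Add(Add(Add(Mul(C, Pow(1064, -1)), 1031), -1430), Mul(-1, Function('k')(-53))) = Add(Add(Add(Mul(-319, Pow(1064, -1)), 1031), -1430), Mul(-1, Mul(2, -53, Add(68, -53)))) = Add(Add(Add(Mul(-319, Rational(1, 1064)), 1031), -1430), Mul(-1, Mul(2, -53, 15))) = Add(Add(Add(Rational(-319, 1064), 1031), -1430), Mul(-1, -1590)) = Add(Add(Rational(1096665, 1064), -1430), 1590) = Add(Rational(-424855, 1064), 1590) = Rational(1266905, 1064)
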